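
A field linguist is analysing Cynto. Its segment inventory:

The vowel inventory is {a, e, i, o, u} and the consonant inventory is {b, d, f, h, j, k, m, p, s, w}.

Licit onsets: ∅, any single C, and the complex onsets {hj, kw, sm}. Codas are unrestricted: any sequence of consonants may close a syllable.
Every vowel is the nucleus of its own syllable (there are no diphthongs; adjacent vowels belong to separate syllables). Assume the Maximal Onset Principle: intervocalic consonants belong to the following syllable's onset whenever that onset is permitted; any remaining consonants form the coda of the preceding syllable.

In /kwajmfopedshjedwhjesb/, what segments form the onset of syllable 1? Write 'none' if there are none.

Vowels present: a, o, e, e, e; each is a nucleus, giving 5 syllables.
Between /a/ (V1) and /o/ (V2): cluster /jmf/ — the longest permitted-onset suffix is /f/; onset = /f/, preceding coda = /jm/.
Between /o/ (V2) and /e/ (V3): /p/ → onset of the next syllable (single consonants are always licit onsets).
Between /e/ (V3) and /e/ (V4): cluster /dshj/ — the longest permitted-onset suffix is /hj/; onset = /hj/, preceding coda = /ds/.
Between /e/ (V4) and /e/ (V5): /dwhj/ — longest licit onset from the right is /hj/, leaving /dw/ as coda.
So the parse is kwajm.fo.peds.hjedw.hjesb.
Syllable 1 is /kwajm/: onset /kw/, nucleus /a/, coda /jm/.

kw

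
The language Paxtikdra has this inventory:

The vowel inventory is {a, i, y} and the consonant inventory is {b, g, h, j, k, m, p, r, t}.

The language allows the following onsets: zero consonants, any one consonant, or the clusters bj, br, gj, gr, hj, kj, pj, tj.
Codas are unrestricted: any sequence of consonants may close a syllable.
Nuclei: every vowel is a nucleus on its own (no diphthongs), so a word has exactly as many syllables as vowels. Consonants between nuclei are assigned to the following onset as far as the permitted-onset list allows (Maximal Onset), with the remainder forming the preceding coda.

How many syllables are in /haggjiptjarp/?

3

Nuclei (vowels): a, i, a → 3 syllables.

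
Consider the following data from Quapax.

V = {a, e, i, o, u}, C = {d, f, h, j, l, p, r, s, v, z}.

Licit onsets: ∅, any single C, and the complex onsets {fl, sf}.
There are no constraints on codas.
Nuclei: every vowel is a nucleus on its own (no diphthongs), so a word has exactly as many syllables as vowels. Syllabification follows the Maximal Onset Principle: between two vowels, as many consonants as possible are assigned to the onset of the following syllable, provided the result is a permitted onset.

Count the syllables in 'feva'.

The vowels are e, a — 2 nuclei, so 2 syllables.

2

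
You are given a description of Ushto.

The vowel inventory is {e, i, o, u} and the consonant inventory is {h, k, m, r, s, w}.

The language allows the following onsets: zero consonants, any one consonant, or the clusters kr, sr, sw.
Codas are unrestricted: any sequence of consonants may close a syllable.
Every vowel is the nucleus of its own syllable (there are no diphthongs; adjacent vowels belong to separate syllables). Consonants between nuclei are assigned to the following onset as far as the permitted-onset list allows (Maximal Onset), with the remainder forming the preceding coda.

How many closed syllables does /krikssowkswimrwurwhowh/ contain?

The vowels are i, o, i, u, o — 5 nuclei, so 5 syllables.
Between /i/ (V1) and /o/ (V2): cluster /kss/ — the longest permitted-onset suffix is /s/; onset = /s/, preceding coda = /ks/.
Between /o/ (V2) and /i/ (V3): /wksw/ — longest licit onset from the right is /sw/, leaving /wk/ as coda.
Between /i/ (V3) and /u/ (V4): cluster /mrw/ — the longest permitted-onset suffix is /w/; onset = /w/, preceding coda = /mr/.
Between /u/ (V4) and /o/ (V5): cluster /rwh/ — the longest permitted-onset suffix is /h/; onset = /h/, preceding coda = /rw/.
Putting it together: kriks.sowk.swimr.wurw.howh.
Classifying each syllable: /kriks/ (closed), /sowk/ (closed), /swimr/ (closed), /wurw/ (closed), /howh/ (closed).
Closed syllables: 5.

5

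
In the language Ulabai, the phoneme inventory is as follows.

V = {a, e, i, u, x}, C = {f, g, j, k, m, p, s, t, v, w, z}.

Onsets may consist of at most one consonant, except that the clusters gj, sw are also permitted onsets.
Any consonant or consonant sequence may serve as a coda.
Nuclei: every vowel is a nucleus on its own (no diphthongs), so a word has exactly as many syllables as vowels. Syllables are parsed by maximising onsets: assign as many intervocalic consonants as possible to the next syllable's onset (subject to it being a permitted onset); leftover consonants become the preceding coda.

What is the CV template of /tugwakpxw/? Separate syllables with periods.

The vowels are u, a, x — 3 nuclei, so 3 syllables.
σ1/σ2 boundary: /gw/ — longest licit onset from the right is /w/, leaving /g/ as coda.
σ2/σ3 boundary: /kp/ splits as /k/ + /p/ (/p/ is the longest suffix that is a licit onset).
Result: tug.wak.pxw.
Mapping each syllable to C/V: /tug/ → CVC, /wak/ → CVC, /pxw/ → CVC.

CVC.CVC.CVC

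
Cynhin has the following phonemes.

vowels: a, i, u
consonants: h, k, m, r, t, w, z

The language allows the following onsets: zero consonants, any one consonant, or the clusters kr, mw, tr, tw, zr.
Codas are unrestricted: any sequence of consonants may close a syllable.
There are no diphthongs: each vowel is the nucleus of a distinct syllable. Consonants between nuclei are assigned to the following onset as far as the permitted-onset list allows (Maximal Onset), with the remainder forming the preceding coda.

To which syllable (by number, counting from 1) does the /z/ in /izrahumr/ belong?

2

Vowels present: i, a, u; each is a nucleus, giving 3 syllables.
σ1/σ2 boundary: /zr/ — entire cluster is a permitted onset → onset /zr/, coda ∅.
σ2/σ3 boundary: just /h/ — single C goes to the following onset.
Result: i.zra.humr.
The /z/ is in the onset of syllable 2 (/zra/).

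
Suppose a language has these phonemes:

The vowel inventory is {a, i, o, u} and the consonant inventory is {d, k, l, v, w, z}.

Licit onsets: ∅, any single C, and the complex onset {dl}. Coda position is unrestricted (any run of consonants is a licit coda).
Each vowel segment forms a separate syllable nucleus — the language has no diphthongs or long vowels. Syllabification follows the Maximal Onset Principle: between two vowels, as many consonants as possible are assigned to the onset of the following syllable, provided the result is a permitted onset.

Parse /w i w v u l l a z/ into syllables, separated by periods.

Nuclei (vowels): i, u, a → 3 syllables.
/i…u/ gap (V1→V2): /wv/ splits as /w/ + /v/ (/v/ is the longest suffix that is a licit onset).
/u…a/ gap (V2→V3): /ll/ splits as /l/ + /l/ (/l/ is the longest suffix that is a licit onset).

wiw.vul.laz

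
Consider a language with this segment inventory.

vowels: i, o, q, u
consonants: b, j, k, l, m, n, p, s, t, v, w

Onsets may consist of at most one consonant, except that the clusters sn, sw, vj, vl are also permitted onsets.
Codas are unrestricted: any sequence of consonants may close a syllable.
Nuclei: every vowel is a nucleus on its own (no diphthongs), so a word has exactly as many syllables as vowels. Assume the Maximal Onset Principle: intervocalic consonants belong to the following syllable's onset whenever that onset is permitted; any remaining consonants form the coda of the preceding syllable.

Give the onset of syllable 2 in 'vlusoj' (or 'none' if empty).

Nuclei (vowels): u, o → 2 syllables.
σ1/σ2 boundary: /s/ is a single consonant, so it becomes the next onset.
So the parse is vlu.soj.
Syllable 2 is /soj/: onset /s/, nucleus /o/, coda /j/.

s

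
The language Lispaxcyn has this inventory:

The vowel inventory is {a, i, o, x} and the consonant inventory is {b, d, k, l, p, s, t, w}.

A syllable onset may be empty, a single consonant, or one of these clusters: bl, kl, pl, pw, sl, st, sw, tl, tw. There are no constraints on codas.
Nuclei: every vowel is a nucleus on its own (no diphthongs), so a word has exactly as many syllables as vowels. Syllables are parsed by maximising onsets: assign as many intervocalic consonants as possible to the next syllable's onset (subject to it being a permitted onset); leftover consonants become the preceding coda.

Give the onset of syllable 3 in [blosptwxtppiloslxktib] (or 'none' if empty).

p

Vowels present: o, x, i, o, x, i; each is a nucleus, giving 6 syllables.
σ1/σ2 boundary: /sptw/ — longest licit onset from the right is /tw/, leaving /sp/ as coda.
σ2/σ3 boundary: /tpp/; trying suffixes from longest down, /p/ is the first permitted one, so coda /tp/ | onset /p/.
σ3/σ4 boundary: /l/ is a single consonant, so it becomes the next onset.
σ4/σ5 boundary: /sl/ is a licit onset in full, so it all attaches to the next syllable.
σ5/σ6 boundary: /kt/ — longest licit onset from the right is /t/, leaving /k/ as coda.
So the parse is blosp.twxtp.pi.lo.slxk.tib.
Syllable 3 is /pi/: onset /p/, nucleus /i/, coda ∅.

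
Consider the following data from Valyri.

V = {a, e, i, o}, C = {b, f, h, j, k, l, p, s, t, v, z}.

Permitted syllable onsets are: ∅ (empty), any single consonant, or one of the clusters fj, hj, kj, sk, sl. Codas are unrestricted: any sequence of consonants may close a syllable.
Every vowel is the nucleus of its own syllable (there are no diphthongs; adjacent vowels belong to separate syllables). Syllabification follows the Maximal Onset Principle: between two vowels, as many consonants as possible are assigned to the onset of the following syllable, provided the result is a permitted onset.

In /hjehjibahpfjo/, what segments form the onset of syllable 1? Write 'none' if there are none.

hj

Nuclei (vowels): e, i, a, o → 4 syllables.
Between /e/ (V1) and /i/ (V2): /hj/ — entire cluster is a permitted onset → onset /hj/, coda ∅.
Between /i/ (V2) and /a/ (V3): /b/ is a single consonant, so it becomes the next onset.
Between /a/ (V3) and /o/ (V4): /hpfj/ splits as /hp/ + /fj/ (/fj/ is the longest suffix that is a licit onset).
Result: hje.hji.bahp.fjo.
Syllable 1 is /hje/: onset /hj/, nucleus /e/, coda ∅.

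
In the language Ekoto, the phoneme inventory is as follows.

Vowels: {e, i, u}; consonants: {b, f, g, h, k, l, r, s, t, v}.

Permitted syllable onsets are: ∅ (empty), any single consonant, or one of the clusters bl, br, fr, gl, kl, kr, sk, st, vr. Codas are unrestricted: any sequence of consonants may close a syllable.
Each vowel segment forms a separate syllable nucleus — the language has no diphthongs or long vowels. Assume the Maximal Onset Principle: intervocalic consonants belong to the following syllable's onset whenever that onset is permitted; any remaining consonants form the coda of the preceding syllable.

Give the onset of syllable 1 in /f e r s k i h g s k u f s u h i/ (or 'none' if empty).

f

Vowels present: e, i, u, u, i; each is a nucleus, giving 5 syllables.
V1 /e/ – V2 /i/: /rsk/ splits as /r/ + /sk/ (/sk/ is the longest suffix that is a licit onset).
V2 /i/ – V3 /u/: cluster /hgsk/ — the longest permitted-onset suffix is /sk/; onset = /sk/, preceding coda = /hg/.
V3 /u/ – V4 /u/: /fs/ splits as /f/ + /s/ (/s/ is the longest suffix that is a licit onset).
V4 /u/ – V5 /i/: /h/ → onset of the next syllable (single consonants are always licit onsets).
Result: fer.skihg.skuf.su.hi.
Syllable 1 is /fer/: onset /f/, nucleus /e/, coda /r/.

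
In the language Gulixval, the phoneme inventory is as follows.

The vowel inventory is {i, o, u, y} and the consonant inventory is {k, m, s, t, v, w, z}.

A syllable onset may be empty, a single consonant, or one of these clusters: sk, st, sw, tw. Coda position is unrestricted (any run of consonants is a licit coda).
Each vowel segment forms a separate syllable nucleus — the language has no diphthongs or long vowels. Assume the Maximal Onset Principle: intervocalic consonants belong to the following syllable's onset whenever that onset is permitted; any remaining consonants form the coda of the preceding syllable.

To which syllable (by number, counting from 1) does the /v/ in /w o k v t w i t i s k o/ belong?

Vowels present: o, i, i, o; each is a nucleus, giving 4 syllables.
/o…i/ gap (V1→V2): /kvtw/ splits as /kv/ + /tw/ (/tw/ is the longest suffix that is a licit onset).
/i…i/ gap (V2→V3): /t/ → onset of the next syllable (single consonants are always licit onsets).
/i…o/ gap (V3→V4): /sk/ is a licit onset in full, so it all attaches to the next syllable.
Syllabification: wokv.twi.ti.sko.
The /v/ is in the coda of syllable 1 (/wokv/).

1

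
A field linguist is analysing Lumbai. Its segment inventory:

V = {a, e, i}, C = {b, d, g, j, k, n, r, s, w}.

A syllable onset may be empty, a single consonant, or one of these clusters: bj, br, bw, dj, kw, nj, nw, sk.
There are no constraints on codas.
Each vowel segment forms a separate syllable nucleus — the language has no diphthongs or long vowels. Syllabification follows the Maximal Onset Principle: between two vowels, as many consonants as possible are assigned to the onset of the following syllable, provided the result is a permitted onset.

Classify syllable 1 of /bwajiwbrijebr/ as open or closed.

open

Nuclei (vowels): a, i, i, e → 4 syllables.
V1 /a/ – V2 /i/: just /j/ — single C goes to the following onset.
V2 /i/ – V3 /i/: /wbr/ — longest licit onset from the right is /br/, leaving /w/ as coda.
V3 /i/ – V4 /e/: just /j/ — single C goes to the following onset.
So the parse is bwa.jiw.bri.jebr.
Syllable 1 is /bwa/; it ends in its nucleus with no coda, so it is open.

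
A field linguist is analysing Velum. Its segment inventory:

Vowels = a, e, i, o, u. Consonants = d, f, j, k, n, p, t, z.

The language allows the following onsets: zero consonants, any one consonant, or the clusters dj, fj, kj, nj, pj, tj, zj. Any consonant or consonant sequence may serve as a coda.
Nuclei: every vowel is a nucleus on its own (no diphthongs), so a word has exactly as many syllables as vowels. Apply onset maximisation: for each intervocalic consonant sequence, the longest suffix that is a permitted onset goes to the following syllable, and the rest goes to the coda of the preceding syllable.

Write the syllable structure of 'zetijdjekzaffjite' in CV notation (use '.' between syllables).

The vowels are e, i, e, a, i, e — 6 nuclei, so 6 syllables.
V1 /e/ – V2 /i/: just /t/ — single C goes to the following onset.
V2 /i/ – V3 /e/: /jdj/ — longest licit onset from the right is /dj/, leaving /j/ as coda.
V3 /e/ – V4 /a/: /kz/ splits as /k/ + /z/ (/z/ is the longest suffix that is a licit onset).
V4 /a/ – V5 /i/: /ffj/ splits as /f/ + /fj/ (/fj/ is the longest suffix that is a licit onset).
V5 /i/ – V6 /e/: /t/ is a single consonant, so it becomes the next onset.
So the parse is ze.tij.djek.zaf.fji.te.
Mapping each syllable to C/V: /ze/ → CV, /tij/ → CVC, /djek/ → CCVC, /zaf/ → CVC, /fji/ → CCV, /te/ → CV.

CV.CVC.CCVC.CVC.CCV.CV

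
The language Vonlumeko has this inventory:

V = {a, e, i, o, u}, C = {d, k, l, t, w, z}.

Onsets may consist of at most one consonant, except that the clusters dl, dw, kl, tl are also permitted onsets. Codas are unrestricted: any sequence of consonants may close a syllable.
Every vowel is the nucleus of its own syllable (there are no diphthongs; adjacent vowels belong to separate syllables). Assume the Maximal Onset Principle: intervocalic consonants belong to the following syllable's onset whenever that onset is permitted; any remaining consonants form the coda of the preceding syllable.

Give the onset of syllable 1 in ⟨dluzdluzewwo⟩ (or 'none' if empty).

Nuclei (vowels): u, u, e, o → 4 syllables.
Between /u/ (V1) and /u/ (V2): /zdl/ splits as /z/ + /dl/ (/dl/ is the longest suffix that is a licit onset).
Between /u/ (V2) and /e/ (V3): /z/ is a single consonant, so it becomes the next onset.
Between /e/ (V3) and /o/ (V4): cluster /ww/ — the longest permitted-onset suffix is /w/; onset = /w/, preceding coda = /w/.
So the parse is dluz.dlu.zew.wo.
Syllable 1 is /dluz/: onset /dl/, nucleus /u/, coda /z/.

dl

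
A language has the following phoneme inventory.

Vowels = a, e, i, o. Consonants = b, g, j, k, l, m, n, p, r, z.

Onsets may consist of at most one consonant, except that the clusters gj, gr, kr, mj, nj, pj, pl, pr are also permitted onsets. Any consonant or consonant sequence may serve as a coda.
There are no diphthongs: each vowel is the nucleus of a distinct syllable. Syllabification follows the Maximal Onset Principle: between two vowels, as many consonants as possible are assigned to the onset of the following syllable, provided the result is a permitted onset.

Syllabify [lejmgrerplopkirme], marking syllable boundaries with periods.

Vowels present: e, e, o, i, e; each is a nucleus, giving 5 syllables.
Between /e/ (V1) and /e/ (V2): /jmgr/ — longest licit onset from the right is /gr/, leaving /jm/ as coda.
Between /e/ (V2) and /o/ (V3): /rpl/ — longest licit onset from the right is /pl/, leaving /r/ as coda.
Between /o/ (V3) and /i/ (V4): /pk/ splits as /p/ + /k/ (/k/ is the longest suffix that is a licit onset).
Between /i/ (V4) and /e/ (V5): /rm/ — longest licit onset from the right is /m/, leaving /r/ as coda.

lejm.grer.plop.kir.me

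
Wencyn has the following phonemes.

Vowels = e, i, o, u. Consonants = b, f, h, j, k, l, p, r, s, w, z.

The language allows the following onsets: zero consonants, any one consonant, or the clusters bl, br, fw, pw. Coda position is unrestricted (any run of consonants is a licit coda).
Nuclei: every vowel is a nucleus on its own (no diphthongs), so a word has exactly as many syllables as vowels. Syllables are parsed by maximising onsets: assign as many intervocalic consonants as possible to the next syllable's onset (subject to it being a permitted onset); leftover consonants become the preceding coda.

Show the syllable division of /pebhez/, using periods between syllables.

peb.hez

Nuclei (vowels): e, e → 2 syllables.
V1 /e/ – V2 /e/: cluster /bh/ — the longest permitted-onset suffix is /h/; onset = /h/, preceding coda = /b/.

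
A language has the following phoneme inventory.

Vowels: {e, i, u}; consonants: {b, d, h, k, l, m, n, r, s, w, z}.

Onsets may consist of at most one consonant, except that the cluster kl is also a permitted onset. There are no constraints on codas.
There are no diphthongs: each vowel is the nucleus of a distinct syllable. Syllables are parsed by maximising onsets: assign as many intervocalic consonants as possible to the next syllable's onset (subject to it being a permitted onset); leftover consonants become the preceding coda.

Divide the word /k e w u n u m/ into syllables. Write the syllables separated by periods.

ke.wu.num

Nuclei (vowels): e, u, u → 3 syllables.
/e…u/ gap (V1→V2): /w/ → onset of the next syllable (single consonants are always licit onsets).
/u…u/ gap (V2→V3): /n/ → onset of the next syllable (single consonants are always licit onsets).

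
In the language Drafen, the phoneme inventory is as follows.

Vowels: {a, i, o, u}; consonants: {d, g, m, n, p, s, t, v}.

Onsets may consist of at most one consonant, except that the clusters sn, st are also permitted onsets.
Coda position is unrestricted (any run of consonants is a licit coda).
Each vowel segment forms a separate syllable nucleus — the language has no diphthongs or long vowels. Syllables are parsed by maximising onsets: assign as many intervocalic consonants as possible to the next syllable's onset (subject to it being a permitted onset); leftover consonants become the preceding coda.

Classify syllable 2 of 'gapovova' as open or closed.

open

The vowels are a, o, o, a — 4 nuclei, so 4 syllables.
/a…o/ gap (V1→V2): /p/ → onset of the next syllable (single consonants are always licit onsets).
/o…o/ gap (V2→V3): /v/ → onset of the next syllable (single consonants are always licit onsets).
/o…a/ gap (V3→V4): /v/ → onset of the next syllable (single consonants are always licit onsets).
Putting it together: ga.po.vo.va.
Syllable 2 is /po/; it ends in its nucleus with no coda, so it is open.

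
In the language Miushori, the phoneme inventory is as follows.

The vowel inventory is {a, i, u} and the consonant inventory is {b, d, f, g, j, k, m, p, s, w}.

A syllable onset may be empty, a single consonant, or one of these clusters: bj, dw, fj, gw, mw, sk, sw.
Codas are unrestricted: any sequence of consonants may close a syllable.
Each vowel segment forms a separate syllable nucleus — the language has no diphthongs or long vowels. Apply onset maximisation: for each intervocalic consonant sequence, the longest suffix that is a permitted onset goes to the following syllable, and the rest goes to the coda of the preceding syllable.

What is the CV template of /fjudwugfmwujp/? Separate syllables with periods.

The vowels are u, u, u — 3 nuclei, so 3 syllables.
σ1/σ2 boundary: cluster /dw/ — /dw/ is itself a permitted onset, so the whole cluster goes right; preceding coda = ∅.
σ2/σ3 boundary: /gfmw/ splits as /gf/ + /mw/ (/mw/ is the longest suffix that is a licit onset).
So the parse is fju.dwugf.mwujp.
Mapping each syllable to C/V: /fju/ → CCV, /dwugf/ → CCVCC, /mwujp/ → CCVCC.

CCV.CCVCC.CCVCC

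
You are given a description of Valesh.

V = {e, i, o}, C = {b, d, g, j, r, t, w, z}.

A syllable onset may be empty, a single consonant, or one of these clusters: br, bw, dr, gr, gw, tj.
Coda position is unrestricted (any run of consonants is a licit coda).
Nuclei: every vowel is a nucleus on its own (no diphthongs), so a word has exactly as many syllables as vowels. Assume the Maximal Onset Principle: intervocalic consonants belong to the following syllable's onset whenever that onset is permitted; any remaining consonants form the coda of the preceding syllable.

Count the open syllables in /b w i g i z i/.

Vowels present: i, i, i; each is a nucleus, giving 3 syllables.
Between /i/ (V1) and /i/ (V2): /g/ is a single consonant, so it becomes the next onset.
Between /i/ (V2) and /i/ (V3): just /z/ — single C goes to the following onset.
Putting it together: bwi.gi.zi.
Classifying each syllable: /bwi/ (open), /gi/ (open), /zi/ (open).
Open syllables: 3.

3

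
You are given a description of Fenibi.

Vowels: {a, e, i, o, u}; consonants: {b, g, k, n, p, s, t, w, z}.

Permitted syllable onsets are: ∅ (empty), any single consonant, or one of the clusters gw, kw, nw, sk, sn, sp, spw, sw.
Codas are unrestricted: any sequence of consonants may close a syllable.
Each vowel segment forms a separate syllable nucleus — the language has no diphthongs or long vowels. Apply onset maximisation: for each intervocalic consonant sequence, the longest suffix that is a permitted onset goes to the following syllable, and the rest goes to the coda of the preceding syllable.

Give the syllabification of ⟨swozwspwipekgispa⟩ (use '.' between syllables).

swozw.spwi.pek.gi.spa

Vowels present: o, i, e, i, a; each is a nucleus, giving 5 syllables.
Between /o/ (V1) and /i/ (V2): cluster /zwspw/ — the longest permitted-onset suffix is /spw/; onset = /spw/, preceding coda = /zw/.
Between /i/ (V2) and /e/ (V3): just /p/ — single C goes to the following onset.
Between /e/ (V3) and /i/ (V4): /kg/ — longest licit onset from the right is /g/, leaving /k/ as coda.
Between /i/ (V4) and /a/ (V5): cluster /sp/ — /sp/ is itself a permitted onset, so the whole cluster goes right; preceding coda = ∅.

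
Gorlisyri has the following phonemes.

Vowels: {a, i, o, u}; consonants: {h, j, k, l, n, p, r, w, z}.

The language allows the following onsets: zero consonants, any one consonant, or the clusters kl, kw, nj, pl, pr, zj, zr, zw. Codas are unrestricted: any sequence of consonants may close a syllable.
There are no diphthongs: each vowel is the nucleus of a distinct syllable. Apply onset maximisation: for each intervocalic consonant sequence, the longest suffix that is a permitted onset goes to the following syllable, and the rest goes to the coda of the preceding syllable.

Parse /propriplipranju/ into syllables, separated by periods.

pro.pri.pli.pra.nju

Nuclei (vowels): o, i, i, a, u → 5 syllables.
V1 /o/ – V2 /i/: cluster /pr/ — /pr/ is itself a permitted onset, so the whole cluster goes right; preceding coda = ∅.
V2 /i/ – V3 /i/: /pl/ — entire cluster is a permitted onset → onset /pl/, coda ∅.
V3 /i/ – V4 /a/: cluster /pr/ — /pr/ is itself a permitted onset, so the whole cluster goes right; preceding coda = ∅.
V4 /a/ – V5 /u/: cluster /nj/ — /nj/ is itself a permitted onset, so the whole cluster goes right; preceding coda = ∅.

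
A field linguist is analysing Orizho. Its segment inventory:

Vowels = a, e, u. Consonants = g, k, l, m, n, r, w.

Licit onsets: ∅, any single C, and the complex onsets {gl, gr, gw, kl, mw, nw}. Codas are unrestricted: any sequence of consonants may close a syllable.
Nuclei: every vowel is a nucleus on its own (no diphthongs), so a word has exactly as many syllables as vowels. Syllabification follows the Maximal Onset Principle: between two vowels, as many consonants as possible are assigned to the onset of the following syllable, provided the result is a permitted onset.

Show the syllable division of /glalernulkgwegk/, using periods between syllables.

Nuclei (vowels): a, e, u, e → 4 syllables.
Between /a/ (V1) and /e/ (V2): /l/ → onset of the next syllable (single consonants are always licit onsets).
Between /e/ (V2) and /u/ (V3): /rn/ splits as /r/ + /n/ (/n/ is the longest suffix that is a licit onset).
Between /u/ (V3) and /e/ (V4): cluster /lkgw/ — the longest permitted-onset suffix is /gw/; onset = /gw/, preceding coda = /lk/.

gla.ler.nulk.gwegk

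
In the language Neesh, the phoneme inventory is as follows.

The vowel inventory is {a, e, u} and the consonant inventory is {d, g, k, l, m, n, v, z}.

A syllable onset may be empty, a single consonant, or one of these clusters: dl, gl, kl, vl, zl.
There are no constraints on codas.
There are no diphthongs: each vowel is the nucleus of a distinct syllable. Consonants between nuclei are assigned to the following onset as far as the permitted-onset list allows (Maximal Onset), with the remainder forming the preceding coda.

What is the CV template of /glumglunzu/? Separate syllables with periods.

CCVC.CCVC.CV

The vowels are u, u, u — 3 nuclei, so 3 syllables.
V1 /u/ – V2 /u/: cluster /mgl/ — the longest permitted-onset suffix is /gl/; onset = /gl/, preceding coda = /m/.
V2 /u/ – V3 /u/: /nz/; trying suffixes from longest down, /z/ is the first permitted one, so coda /n/ | onset /z/.
Putting it together: glum.glun.zu.
Mapping each syllable to C/V: /glum/ → CCVC, /glun/ → CCVC, /zu/ → CV.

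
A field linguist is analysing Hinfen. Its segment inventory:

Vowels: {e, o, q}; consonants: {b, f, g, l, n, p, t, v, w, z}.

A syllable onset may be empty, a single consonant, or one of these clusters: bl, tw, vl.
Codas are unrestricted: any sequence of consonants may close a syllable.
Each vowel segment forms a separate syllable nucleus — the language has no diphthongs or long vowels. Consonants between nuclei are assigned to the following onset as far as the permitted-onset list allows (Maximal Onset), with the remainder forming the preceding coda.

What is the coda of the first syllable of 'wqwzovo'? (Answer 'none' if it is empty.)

w

Nuclei (vowels): q, o, o → 3 syllables.
V1 /q/ – V2 /o/: cluster /wz/ — the longest permitted-onset suffix is /z/; onset = /z/, preceding coda = /w/.
V2 /o/ – V3 /o/: just /v/ — single C goes to the following onset.
Putting it together: wqw.zo.vo.
Syllable 1 is /wqw/: onset /w/, nucleus /q/, coda /w/.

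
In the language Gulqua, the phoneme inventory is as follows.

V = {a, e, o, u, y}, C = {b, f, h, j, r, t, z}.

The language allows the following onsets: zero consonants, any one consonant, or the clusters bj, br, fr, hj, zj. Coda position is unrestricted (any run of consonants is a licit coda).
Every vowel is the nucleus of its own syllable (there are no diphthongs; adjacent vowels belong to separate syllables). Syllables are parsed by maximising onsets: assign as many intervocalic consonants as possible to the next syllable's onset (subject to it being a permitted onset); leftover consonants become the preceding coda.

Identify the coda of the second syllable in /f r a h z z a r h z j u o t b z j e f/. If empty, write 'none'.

rh

The vowels are a, a, u, o, e — 5 nuclei, so 5 syllables.
σ1/σ2 boundary: cluster /hzz/ — the longest permitted-onset suffix is /z/; onset = /z/, preceding coda = /hz/.
σ2/σ3 boundary: /rhzj/ splits as /rh/ + /zj/ (/zj/ is the longest suffix that is a licit onset).
σ3/σ4 boundary: hiatus — the boundary sits between the two vowels.
σ4/σ5 boundary: /tbzj/ splits as /tb/ + /zj/ (/zj/ is the longest suffix that is a licit onset).
Putting it together: frahz.zarh.zju.otb.zjef.
Syllable 2 is /zarh/: onset /z/, nucleus /a/, coda /rh/.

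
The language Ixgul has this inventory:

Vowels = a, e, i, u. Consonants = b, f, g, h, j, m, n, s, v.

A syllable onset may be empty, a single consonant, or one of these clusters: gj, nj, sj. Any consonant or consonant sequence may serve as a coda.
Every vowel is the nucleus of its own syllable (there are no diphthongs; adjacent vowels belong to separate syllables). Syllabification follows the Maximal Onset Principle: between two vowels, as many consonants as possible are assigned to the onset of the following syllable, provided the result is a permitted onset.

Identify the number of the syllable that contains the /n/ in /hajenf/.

Nuclei (vowels): a, e → 2 syllables.
/a…e/ gap (V1→V2): /j/ is a single consonant, so it becomes the next onset.
So the parse is ha.jenf.
The /n/ is in the coda of syllable 2 (/jenf/).

2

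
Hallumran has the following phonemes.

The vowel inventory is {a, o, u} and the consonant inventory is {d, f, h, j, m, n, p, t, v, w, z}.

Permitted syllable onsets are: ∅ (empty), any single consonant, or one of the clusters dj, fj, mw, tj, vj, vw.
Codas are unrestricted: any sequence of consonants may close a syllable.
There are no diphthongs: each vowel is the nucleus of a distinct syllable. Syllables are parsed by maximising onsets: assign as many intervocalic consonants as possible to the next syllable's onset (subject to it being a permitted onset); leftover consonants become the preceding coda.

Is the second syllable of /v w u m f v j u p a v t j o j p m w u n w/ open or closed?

Vowels present: u, u, a, o, u; each is a nucleus, giving 5 syllables.
/u…u/ gap (V1→V2): /mfvj/ splits as /mf/ + /vj/ (/vj/ is the longest suffix that is a licit onset).
/u…a/ gap (V2→V3): just /p/ — single C goes to the following onset.
/a…o/ gap (V3→V4): /vtj/ splits as /v/ + /tj/ (/tj/ is the longest suffix that is a licit onset).
/o…u/ gap (V4→V5): /jpmw/ splits as /jp/ + /mw/ (/mw/ is the longest suffix that is a licit onset).
Putting it together: vwumf.vju.pav.tjojp.mwunw.
Syllable 2 is /vju/; it ends in its nucleus with no coda, so it is open.

open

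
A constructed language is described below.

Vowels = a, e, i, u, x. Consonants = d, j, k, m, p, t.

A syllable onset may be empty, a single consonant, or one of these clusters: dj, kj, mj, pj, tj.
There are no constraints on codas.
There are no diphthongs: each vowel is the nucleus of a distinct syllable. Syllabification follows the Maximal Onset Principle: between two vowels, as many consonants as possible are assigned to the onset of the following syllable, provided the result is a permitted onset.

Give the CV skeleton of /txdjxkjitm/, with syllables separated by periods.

CV.CCV.CCVCC

Vowels present: x, x, i; each is a nucleus, giving 3 syllables.
/x…x/ gap (V1→V2): cluster /dj/ — /dj/ is itself a permitted onset, so the whole cluster goes right; preceding coda = ∅.
/x…i/ gap (V2→V3): /kj/ — entire cluster is a permitted onset → onset /kj/, coda ∅.
Result: tx.djx.kjitm.
Mapping each syllable to C/V: /tx/ → CV, /djx/ → CCV, /kjitm/ → CCVCC.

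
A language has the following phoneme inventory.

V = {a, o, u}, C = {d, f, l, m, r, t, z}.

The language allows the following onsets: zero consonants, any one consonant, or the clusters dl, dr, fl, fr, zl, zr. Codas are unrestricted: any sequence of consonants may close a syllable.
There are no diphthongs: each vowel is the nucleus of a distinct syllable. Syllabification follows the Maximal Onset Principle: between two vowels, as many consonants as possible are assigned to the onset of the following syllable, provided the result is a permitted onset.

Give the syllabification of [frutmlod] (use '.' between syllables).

Nuclei (vowels): u, o → 2 syllables.
V1 /u/ – V2 /o/: /tml/ splits as /tm/ + /l/ (/l/ is the longest suffix that is a licit onset).

frutm.lod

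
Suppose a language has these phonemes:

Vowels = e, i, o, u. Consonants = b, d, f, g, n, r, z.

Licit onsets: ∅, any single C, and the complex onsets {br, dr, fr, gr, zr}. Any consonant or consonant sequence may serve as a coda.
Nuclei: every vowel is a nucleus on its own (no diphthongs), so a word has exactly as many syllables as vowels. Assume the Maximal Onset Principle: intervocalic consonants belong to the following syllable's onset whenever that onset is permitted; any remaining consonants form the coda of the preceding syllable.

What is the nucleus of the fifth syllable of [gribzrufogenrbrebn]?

Nuclei (vowels): i, u, o, e, e → 5 syllables.
The fifth nucleus (vowel 5 from the left) is /e/.

e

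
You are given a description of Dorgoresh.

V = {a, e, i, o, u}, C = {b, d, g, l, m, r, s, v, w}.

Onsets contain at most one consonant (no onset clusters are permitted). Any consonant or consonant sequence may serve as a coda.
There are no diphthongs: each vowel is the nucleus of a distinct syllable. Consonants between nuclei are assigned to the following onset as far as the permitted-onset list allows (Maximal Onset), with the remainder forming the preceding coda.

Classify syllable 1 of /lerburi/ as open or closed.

The vowels are e, u, i — 3 nuclei, so 3 syllables.
V1 /e/ – V2 /u/: /rb/ splits as /r/ + /b/ (/b/ is the longest suffix that is a licit onset).
V2 /u/ – V3 /i/: /r/ is a single consonant, so it becomes the next onset.
Syllabification: ler.bu.ri.
Syllable 1 is /ler/ with coda /r/, so it is closed.

closed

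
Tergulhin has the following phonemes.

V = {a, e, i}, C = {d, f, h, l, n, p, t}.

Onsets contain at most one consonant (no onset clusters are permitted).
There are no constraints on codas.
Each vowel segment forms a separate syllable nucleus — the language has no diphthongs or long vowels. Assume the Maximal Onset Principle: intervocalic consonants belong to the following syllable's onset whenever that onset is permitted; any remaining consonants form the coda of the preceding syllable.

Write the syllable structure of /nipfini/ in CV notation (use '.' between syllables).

Nuclei (vowels): i, i, i → 3 syllables.
/i…i/ gap (V1→V2): /pf/ — longest licit onset from the right is /f/, leaving /p/ as coda.
/i…i/ gap (V2→V3): /n/ → onset of the next syllable (single consonants are always licit onsets).
Putting it together: nip.fi.ni.
Mapping each syllable to C/V: /nip/ → CVC, /fi/ → CV, /ni/ → CV.

CVC.CV.CV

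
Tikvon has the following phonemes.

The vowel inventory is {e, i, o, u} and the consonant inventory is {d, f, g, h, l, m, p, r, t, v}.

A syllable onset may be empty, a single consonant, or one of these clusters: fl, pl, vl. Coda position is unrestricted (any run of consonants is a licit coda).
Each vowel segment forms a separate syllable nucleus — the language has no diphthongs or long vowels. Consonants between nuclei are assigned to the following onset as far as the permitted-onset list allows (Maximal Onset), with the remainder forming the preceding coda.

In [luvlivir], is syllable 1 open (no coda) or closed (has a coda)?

Vowels present: u, i, i; each is a nucleus, giving 3 syllables.
Between /u/ (V1) and /i/ (V2): /vl/ — entire cluster is a permitted onset → onset /vl/, coda ∅.
Between /i/ (V2) and /i/ (V3): just /v/ — single C goes to the following onset.
So the parse is lu.vli.vir.
Syllable 1 is /lu/; it ends in its nucleus with no coda, so it is open.

open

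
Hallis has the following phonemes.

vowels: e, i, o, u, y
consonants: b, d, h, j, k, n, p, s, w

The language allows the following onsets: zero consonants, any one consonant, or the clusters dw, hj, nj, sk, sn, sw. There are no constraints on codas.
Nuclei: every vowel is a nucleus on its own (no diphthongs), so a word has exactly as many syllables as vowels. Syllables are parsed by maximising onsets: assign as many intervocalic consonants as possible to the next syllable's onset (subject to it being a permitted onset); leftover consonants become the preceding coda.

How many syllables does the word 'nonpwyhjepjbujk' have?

4

Nuclei (vowels): o, y, e, u → 4 syllables.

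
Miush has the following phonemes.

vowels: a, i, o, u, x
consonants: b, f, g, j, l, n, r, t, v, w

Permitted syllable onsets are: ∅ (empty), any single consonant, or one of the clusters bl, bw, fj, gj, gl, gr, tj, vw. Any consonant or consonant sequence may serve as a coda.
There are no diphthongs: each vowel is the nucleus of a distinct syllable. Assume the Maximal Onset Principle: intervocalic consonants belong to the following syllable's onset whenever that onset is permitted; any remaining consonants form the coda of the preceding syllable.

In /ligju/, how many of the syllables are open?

The vowels are i, u — 2 nuclei, so 2 syllables.
σ1/σ2 boundary: cluster /gj/ — /gj/ is itself a permitted onset, so the whole cluster goes right; preceding coda = ∅.
Syllabification: li.gju.
Classifying each syllable: /li/ (open), /gju/ (open).
Open syllables: 2.

2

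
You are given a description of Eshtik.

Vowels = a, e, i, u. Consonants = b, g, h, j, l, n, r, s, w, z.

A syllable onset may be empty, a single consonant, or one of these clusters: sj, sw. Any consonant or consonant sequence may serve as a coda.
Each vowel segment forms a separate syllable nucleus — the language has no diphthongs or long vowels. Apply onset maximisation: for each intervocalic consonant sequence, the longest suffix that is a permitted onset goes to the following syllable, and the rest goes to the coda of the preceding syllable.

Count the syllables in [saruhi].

3

Vowels present: a, u, i; each is a nucleus, giving 3 syllables.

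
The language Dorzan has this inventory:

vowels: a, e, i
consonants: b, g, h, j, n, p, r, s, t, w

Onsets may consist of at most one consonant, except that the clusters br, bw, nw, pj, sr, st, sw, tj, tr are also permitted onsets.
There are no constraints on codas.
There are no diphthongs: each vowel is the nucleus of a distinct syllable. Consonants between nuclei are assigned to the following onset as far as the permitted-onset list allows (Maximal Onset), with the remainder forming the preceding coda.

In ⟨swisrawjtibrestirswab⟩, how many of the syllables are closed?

3

Nuclei (vowels): i, a, i, e, i, a → 6 syllables.
V1 /i/ – V2 /a/: /sr/ is a licit onset in full, so it all attaches to the next syllable.
V2 /a/ – V3 /i/: /wjt/ — longest licit onset from the right is /t/, leaving /wj/ as coda.
V3 /i/ – V4 /e/: /br/ — entire cluster is a permitted onset → onset /br/, coda ∅.
V4 /e/ – V5 /i/: /st/ — entire cluster is a permitted onset → onset /st/, coda ∅.
V5 /i/ – V6 /a/: cluster /rsw/ — the longest permitted-onset suffix is /sw/; onset = /sw/, preceding coda = /r/.
So the parse is swi.srawj.ti.bre.stir.swab.
Classifying each syllable: /swi/ (open), /srawj/ (closed), /ti/ (open), /bre/ (open), /stir/ (closed), /swab/ (closed).
Closed syllables: 3.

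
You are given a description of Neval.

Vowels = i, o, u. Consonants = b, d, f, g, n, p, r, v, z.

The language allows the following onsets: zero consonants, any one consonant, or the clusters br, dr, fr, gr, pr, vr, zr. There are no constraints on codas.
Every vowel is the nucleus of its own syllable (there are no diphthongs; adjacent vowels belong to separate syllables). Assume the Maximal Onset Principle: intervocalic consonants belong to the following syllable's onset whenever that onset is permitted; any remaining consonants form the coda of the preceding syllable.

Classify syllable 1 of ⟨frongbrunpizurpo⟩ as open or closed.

The vowels are o, u, i, u, o — 5 nuclei, so 5 syllables.
σ1/σ2 boundary: cluster /ngbr/ — the longest permitted-onset suffix is /br/; onset = /br/, preceding coda = /ng/.
σ2/σ3 boundary: cluster /np/ — the longest permitted-onset suffix is /p/; onset = /p/, preceding coda = /n/.
σ3/σ4 boundary: just /z/ — single C goes to the following onset.
σ4/σ5 boundary: /rp/; trying suffixes from longest down, /p/ is the first permitted one, so coda /r/ | onset /p/.
Result: frong.brun.pi.zur.po.
Syllable 1 is /frong/ with coda /ng/, so it is closed.

closed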